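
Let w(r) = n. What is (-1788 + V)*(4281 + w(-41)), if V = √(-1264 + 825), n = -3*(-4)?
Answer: -7675884 + 4293*I*√439 ≈ -7.6759e+6 + 89948.0*I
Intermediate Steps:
n = 12
w(r) = 12
V = I*√439 (V = √(-439) = I*√439 ≈ 20.952*I)
(-1788 + V)*(4281 + w(-41)) = (-1788 + I*√439)*(4281 + 12) = (-1788 + I*√439)*4293 = -7675884 + 4293*I*√439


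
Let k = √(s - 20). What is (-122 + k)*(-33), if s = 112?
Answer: 4026 - 66*√23 ≈ 3709.5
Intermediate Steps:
k = 2*√23 (k = √(112 - 20) = √92 = 2*√23 ≈ 9.5917)
(-122 + k)*(-33) = (-122 + 2*√23)*(-33) = 4026 - 66*√23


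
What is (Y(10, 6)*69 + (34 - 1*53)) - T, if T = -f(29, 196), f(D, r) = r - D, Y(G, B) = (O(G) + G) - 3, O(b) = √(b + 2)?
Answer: 631 + 138*√3 ≈ 870.02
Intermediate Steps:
O(b) = √(2 + b)
Y(G, B) = -3 + G + √(2 + G) (Y(G, B) = (√(2 + G) + G) - 3 = (G + √(2 + G)) - 3 = -3 + G + √(2 + G))
T = -167 (T = -(196 - 1*29) = -(196 - 29) = -1*167 = -167)
(Y(10, 6)*69 + (34 - 1*53)) - T = ((-3 + 10 + √(2 + 10))*69 + (34 - 1*53)) - 1*(-167) = ((-3 + 10 + √12)*69 + (34 - 53)) + 167 = ((-3 + 10 + 2*√3)*69 - 19) + 167 = ((7 + 2*√3)*69 - 19) + 167 = ((483 + 138*√3) - 19) + 167 = (464 + 138*√3) + 167 = 631 + 138*√3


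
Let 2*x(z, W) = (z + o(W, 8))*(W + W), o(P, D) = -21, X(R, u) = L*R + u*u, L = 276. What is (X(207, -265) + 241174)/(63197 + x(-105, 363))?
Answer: 368531/17459 ≈ 21.108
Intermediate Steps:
X(R, u) = u**2 + 276*R (X(R, u) = 276*R + u*u = 276*R + u**2 = u**2 + 276*R)
x(z, W) = W*(-21 + z) (x(z, W) = ((z - 21)*(W + W))/2 = ((-21 + z)*(2*W))/2 = (2*W*(-21 + z))/2 = W*(-21 + z))
(X(207, -265) + 241174)/(63197 + x(-105, 363)) = (((-265)**2 + 276*207) + 241174)/(63197 + 363*(-21 - 105)) = ((70225 + 57132) + 241174)/(63197 + 363*(-126)) = (127357 + 241174)/(63197 - 45738) = 368531/17459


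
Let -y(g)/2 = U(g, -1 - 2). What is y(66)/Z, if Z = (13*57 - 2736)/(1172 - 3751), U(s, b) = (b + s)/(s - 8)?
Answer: -7737/2755 ≈ -2.8083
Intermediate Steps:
U(s, b) = (b + s)/(-8 + s)
y(g) = -2*(-3 + g)/(-8 + g) (y(g) = -2*((-1 - 2) + g)/(-8 + g) = -2*(-3 + g)/(-8 + g))
Z = 1995/2579 (Z = (741 - 2736)/(-2579) = -1995*(-1/2579) = 1995/2579 ≈ 0.77356)
y(66)/Z = (2*(3 - 1*66)/(-8 + 66))/(1995/2579) = (2*(3 - 66)/58)*(2579/1995) = (2*(1/58)*(-63))*(2579/1995) = -63/29*2579/1995 = -7737/2755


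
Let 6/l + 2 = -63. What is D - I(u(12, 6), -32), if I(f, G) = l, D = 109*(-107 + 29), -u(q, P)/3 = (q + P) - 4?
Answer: -552624/65 ≈ -8501.9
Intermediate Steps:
u(q, P) = 12 - 3*P - 3*q (u(q, P) = -3*((q + P) - 4) = -3*((P + q) - 4) = -3*(-4 + P + q) = 12 - 3*P - 3*q)
D = -8502 (D = 109*(-78) = -8502)
l = -6/65 (l = 6/(-2 - 63) = 6/(-65) = 6*(-1/65) = -6/65 ≈ -0.092308)
I(f, G) = -6/65
D - I(u(12, 6), -32) = -8502 - 1*(-6/65) = -8502 + 6/65 = -552624/65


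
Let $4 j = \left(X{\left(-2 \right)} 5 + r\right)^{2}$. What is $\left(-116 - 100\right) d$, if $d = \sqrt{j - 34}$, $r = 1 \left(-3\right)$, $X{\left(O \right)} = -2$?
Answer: $- 108 \sqrt{33} \approx -620.41$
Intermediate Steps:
$r = -3$
$j = \frac{169}{4}$ ($j = \frac{\left(\left(-2\right) 5 - 3\right)^{2}}{4} = \frac{\left(-10 - 3\right)^{2}}{4} = \frac{\left(-13\right)^{2}}{4} = \frac{1}{4} \cdot 169 = \frac{169}{4} \approx 42.25$)
$d = \frac{\sqrt{33}}{2}$ ($d = \sqrt{\frac{169}{4} - 34} = \sqrt{\frac{33}{4}} = \frac{\sqrt{33}}{2} \approx 2.8723$)
$\left(-116 - 100\right) d = \left(-116 - 100\right) \frac{\sqrt{33}}{2} = - 216 \frac{\sqrt{33}}{2} = - 108 \sqrt{33}$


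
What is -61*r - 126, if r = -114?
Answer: 6828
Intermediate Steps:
-61*r - 126 = -61*(-114) - 126 = 6954 - 126 = 6828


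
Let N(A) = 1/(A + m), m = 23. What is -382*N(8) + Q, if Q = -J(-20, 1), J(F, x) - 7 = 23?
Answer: -1312/31 ≈ -42.323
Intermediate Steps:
J(F, x) = 30 (J(F, x) = 7 + 23 = 30)
N(A) = 1/(23 + A) (N(A) = 1/(A + 23) = 1/(23 + A))
Q = -30 (Q = -1*30 = -30)
-382*N(8) + Q = -382/(23 + 8) - 30 = -382/31 - 30 = -1312/31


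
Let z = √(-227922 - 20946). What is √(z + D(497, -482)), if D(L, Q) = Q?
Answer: √(-482 + 6*I*√6913) ≈ 10.288 + 24.245*I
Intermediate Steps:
z = 6*I*√6913 (z = √(-248868) = 6*I*√6913 ≈ 498.87*I)
√(z + D(497, -482)) = √(6*I*√6913 - 482) = √(-482 + 6*I*√6913)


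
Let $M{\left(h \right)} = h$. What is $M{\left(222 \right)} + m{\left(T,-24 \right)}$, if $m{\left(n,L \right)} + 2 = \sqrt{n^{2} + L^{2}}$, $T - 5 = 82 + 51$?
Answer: $220 + 6 \sqrt{545} \approx 360.07$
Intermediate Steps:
$T = 138$ ($T = 5 + \left(82 + 51\right) = 5 + 133 = 138$)
$m{\left(n,L \right)} = -2 + \sqrt{L^{2} + n^{2}}$ ($m{\left(n,L \right)} = -2 + \sqrt{n^{2} + L^{2}} = -2 + \sqrt{L^{2} + n^{2}}$)
$M{\left(222 \right)} + m{\left(T,-24 \right)} = 222 - \left(2 - \sqrt{\left(-24\right)^{2} + 138^{2}}\right) = 222 - \left(2 - \sqrt{576 + 19044}\right) = 222 - \left(2 - \sqrt{19620}\right) = 222 - \left(2 - 6 \sqrt{545}\right) = 220 + 6 \sqrt{545}$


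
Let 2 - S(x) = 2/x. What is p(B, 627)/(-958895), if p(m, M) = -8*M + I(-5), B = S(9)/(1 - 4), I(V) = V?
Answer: 5021/958895 ≈ 0.0052362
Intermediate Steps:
S(x) = 2 - 2/x
B = -16/27 (B = (2 - 2/9)/(1 - 4) = (2 - 2*⅑)/(-3) = -(2 - 2/9)/3 = -⅓*16/9 = -16/27 ≈ -0.59259)
p(m, M) = -5 - 8*M (p(m, M) = -8*M - 5 = -5 - 8*M)
p(B, 627)/(-958895) = (-5 - 8*627)/(-958895) = (-5 - 5016)*(-1/958895) = -5021*(-1/958895) = 5021/958895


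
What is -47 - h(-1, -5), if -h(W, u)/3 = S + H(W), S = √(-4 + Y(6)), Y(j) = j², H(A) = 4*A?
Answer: -59 + 12*√2 ≈ -42.029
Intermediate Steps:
S = 4*√2 (S = √(-4 + 6²) = √(-4 + 36) = √32 = 4*√2 ≈ 5.6569)
h(W, u) = -12*W - 12*√2 (h(W, u) = -3*(4*√2 + 4*W) = -3*(4*W + 4*√2) = -12*W - 12*√2)
-47 - h(-1, -5) = -47 - (-12*(-1) - 12*√2) = -47 - (12 - 12*√2) = -47 + (-12 + 12*√2) = -59 + 12*√2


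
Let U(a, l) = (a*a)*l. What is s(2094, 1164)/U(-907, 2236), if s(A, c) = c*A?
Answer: 609354/459860791 ≈ 0.0013251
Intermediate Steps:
s(A, c) = A*c
U(a, l) = l*a² (U(a, l) = a²*l = l*a²)
s(2094, 1164)/U(-907, 2236) = (2094*1164)/((2236*(-907)²)) = 2437416/((2236*822649)) = 2437416/1839443164 = 2437416*(1/1839443164) = 609354/459860791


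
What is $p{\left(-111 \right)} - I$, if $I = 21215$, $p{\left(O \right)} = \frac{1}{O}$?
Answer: $- \frac{2354866}{111} \approx -21215.0$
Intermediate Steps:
$p{\left(-111 \right)} - I = \frac{1}{-111} - 21215 = - \frac{1}{111} - 21215 = - \frac{2354866}{111}$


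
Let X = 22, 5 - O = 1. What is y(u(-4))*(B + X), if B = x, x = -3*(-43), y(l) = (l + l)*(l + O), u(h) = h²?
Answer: 96640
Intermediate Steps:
O = 4 (O = 5 - 1*1 = 5 - 1 = 4)
y(l) = 2*l*(4 + l) (y(l) = (l + l)*(l + 4) = (2*l)*(4 + l) = 2*l*(4 + l))
x = 129
B = 129
y(u(-4))*(B + X) = (2*(-4)²*(4 + (-4)²))*(129 + 22) = (2*16*(4 + 16))*151 = (2*16*20)*151 = 640*151 = 96640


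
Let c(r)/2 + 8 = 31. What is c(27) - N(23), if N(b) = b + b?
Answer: 0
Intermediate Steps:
c(r) = 46 (c(r) = -16 + 2*31 = -16 + 62 = 46)
N(b) = 2*b
c(27) - N(23) = 46 - 2*23 = 46 - 1*46 = 46 - 46 = 0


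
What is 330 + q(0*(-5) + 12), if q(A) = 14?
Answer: 344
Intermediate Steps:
330 + q(0*(-5) + 12) = 330 + 14 = 344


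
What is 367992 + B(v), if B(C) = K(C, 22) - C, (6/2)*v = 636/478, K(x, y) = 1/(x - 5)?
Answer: 95777473277/260271 ≈ 3.6799e+5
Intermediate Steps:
K(x, y) = 1/(-5 + x)
v = 106/239 (v = (636/478)/3 = (636*(1/478))/3 = (1/3)*(318/239) = 106/239 ≈ 0.44351)
B(C) = 1/(-5 + C) - C
367992 + B(v) = 367992 + (1 - 1*106/239*(-5 + 106/239))/(-5 + 106/239) = 367992 + (1 - 1*106/239*(-1089/239))/(-1089/239) = 367992 - 239*(1 + 115434/57121)/1089 = 367992 - 239/1089*172555/57121 = 367992 - 172555/260271 = 95777473277/260271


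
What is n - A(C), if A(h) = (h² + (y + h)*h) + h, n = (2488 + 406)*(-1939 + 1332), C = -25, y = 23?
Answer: -1757308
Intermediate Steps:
n = -1756658 (n = 2894*(-607) = -1756658)
A(h) = h + h² + h*(23 + h) (A(h) = (h² + (23 + h)*h) + h = (h² + h*(23 + h)) + h = h + h² + h*(23 + h))
n - A(C) = -1756658 - 2*(-25)*(12 - 25) = -1756658 - 2*(-25)*(-13) = -1756658 - 1*650 = -1756658 - 650 = -1757308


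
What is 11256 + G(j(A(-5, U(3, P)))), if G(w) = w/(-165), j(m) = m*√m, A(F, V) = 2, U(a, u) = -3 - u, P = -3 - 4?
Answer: 11256 - 2*√2/165 ≈ 11256.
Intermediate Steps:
P = -7
j(m) = m^(3/2)
G(w) = -w/165 (G(w) = w*(-1/165) = -w/165)
11256 + G(j(A(-5, U(3, P)))) = 11256 - 2*√2/165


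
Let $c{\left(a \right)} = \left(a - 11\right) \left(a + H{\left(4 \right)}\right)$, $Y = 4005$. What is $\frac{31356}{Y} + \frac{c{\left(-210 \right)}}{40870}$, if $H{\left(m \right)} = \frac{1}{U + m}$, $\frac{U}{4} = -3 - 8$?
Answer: $\frac{1304367909}{145497200} \approx 8.9649$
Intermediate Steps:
$U = -44$ ($U = 4 \left(-3 - 8\right) = 4 \left(-11\right) = -44$)
$H{\left(m \right)} = \frac{1}{-44 + m}$
$c{\left(a \right)} = \left(-11 + a\right) \left(- \frac{1}{40} + a\right)$ ($c{\left(a \right)} = \left(a - 11\right) \left(a + \frac{1}{-44 + 4}\right) = \left(-11 + a\right) \left(a + \frac{1}{-40}\right) = \left(-11 + a\right) \left(a - \frac{1}{40}\right) = \left(-11 + a\right) \left(- \frac{1}{40} + a\right)$)
$\frac{31356}{Y} + \frac{c{\left(-210 \right)}}{40870} = \frac{31356}{4005} + \frac{\frac{11}{40} + \left(-210\right)^{2} - - \frac{9261}{4}}{40870} = 31356 \cdot \frac{1}{4005} + \left(\frac{11}{40} + 44100 + \frac{9261}{4}\right) \frac{1}{40870} = \frac{3484}{445} + \frac{1856621}{40} \cdot \frac{1}{40870} = \frac{3484}{445} + \frac{1856621}{1634800} = \frac{1304367909}{145497200}$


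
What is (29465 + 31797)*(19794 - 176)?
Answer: 1201837916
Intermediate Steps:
(29465 + 31797)*(19794 - 176) = 61262*19618 = 1201837916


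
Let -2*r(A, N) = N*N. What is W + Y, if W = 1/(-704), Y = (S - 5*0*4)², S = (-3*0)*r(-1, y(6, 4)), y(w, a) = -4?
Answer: -1/704 ≈ -0.0014205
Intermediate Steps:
r(A, N) = -N²/2 (r(A, N) = -N*N/2 = -N²/2)
S = 0 (S = (-3*0)*(-½*(-4)²) = 0*(-½*16) = 0*(-8) = 0)
Y = 0 (Y = (0 - 5*0*4)² = (0 + 0*4)² = (0 + 0)² = 0² = 0)
W = -1/704 ≈ -0.0014205
W + Y = -1/704 + 0 = -1/704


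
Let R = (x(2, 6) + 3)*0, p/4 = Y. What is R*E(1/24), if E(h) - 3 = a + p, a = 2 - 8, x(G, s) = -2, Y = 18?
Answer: 0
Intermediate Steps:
p = 72 (p = 4*18 = 72)
R = 0 (R = (-2 + 3)*0 = 1*0 = 0)
a = -6
E(h) = 69 (E(h) = 3 + (-6 + 72) = 3 + 66 = 69)
R*E(1/24) = 0*69 = 0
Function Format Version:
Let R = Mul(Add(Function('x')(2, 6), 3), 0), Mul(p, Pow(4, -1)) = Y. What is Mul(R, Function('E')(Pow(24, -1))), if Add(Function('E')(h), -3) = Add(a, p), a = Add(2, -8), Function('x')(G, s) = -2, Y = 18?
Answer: 0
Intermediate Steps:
p = 72 (p = Mul(4, 18) = 72)
R = 0 (R = Mul(Add(-2, 3), 0) = Mul(1, 0) = 0)
a = -6
Function('E')(h) = 69 (Function('E')(h) = Add(3, Add(-6, 72)) = Add(3, 66) = 69)
Mul(R, Function('E')(Pow(24, -1))) = Mul(0, 69) = 0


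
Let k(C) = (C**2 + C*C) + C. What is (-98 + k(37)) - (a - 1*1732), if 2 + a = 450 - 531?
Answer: 4492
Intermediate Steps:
k(C) = C + 2*C**2 (k(C) = (C**2 + C**2) + C = 2*C**2 + C = C + 2*C**2)
a = -83 (a = -2 + (450 - 531) = -2 - 81 = -83)
(-98 + k(37)) - (a - 1*1732) = (-98 + 37*(1 + 2*37)) - (-83 - 1*1732) = (-98 + 37*(1 + 74)) - (-83 - 1732) = (-98 + 37*75) - 1*(-1815) = (-98 + 2775) + 1815 = 2677 + 1815 = 4492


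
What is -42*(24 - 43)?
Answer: 798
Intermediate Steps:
-42*(24 - 43) = -42*(-19) = 798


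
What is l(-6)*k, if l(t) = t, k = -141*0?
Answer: 0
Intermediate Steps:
k = 0
l(-6)*k = -6*0 = 0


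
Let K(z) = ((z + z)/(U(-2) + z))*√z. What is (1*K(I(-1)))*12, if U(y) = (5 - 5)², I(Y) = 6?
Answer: 24*√6 ≈ 58.788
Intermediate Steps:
U(y) = 0 (U(y) = 0² = 0)
K(z) = 2*√z (K(z) = ((z + z)/(0 + z))*√z = ((2*z)/z)*√z = 2*√z)
(1*K(I(-1)))*12 = (1*(2*√6))*12 = (2*√6)*12 = 24*√6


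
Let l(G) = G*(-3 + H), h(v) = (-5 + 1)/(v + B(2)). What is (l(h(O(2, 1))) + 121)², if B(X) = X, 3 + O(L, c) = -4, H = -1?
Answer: 346921/25 ≈ 13877.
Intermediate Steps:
O(L, c) = -7 (O(L, c) = -3 - 4 = -7)
h(v) = -4/(2 + v) (h(v) = (-5 + 1)/(v + 2) = -4/(2 + v))
l(G) = -4*G (l(G) = G*(-3 - 1) = G*(-4) = -4*G)
(l(h(O(2, 1))) + 121)² = (-(-16)/(2 - 7) + 121)² = (-(-16)/(-5) + 121)² = (-(-16)*(-1)/5 + 121)² = (-4*⅘ + 121)² = (-16/5 + 121)² = (589/5)² = 346921/25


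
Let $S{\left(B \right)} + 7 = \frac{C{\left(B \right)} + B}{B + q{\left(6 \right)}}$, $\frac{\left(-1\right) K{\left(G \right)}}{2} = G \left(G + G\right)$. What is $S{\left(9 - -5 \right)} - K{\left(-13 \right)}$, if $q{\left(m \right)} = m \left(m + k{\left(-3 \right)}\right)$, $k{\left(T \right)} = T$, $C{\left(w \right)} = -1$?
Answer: $\frac{21421}{32} \approx 669.41$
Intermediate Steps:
$K{\left(G \right)} = - 4 G^{2}$ ($K{\left(G \right)} = - 2 G \left(G + G\right) = - 2 G 2 G = - 2 \cdot 2 G^{2} = - 4 G^{2}$)
$q{\left(m \right)} = m \left(-3 + m\right)$ ($q{\left(m \right)} = m \left(m - 3\right) = m \left(-3 + m\right)$)
$S{\left(B \right)} = -7 + \frac{-1 + B}{18 + B}$ ($S{\left(B \right)} = -7 + \frac{-1 + B}{B + 6 \left(-3 + 6\right)} = -7 + \frac{-1 + B}{B + 6 \cdot 3} = -7 + \frac{-1 + B}{B + 18} = -7 + \frac{-1 + B}{18 + B}$)
$S{\left(9 - -5 \right)} - K{\left(-13 \right)} = \frac{-127 - 6 \left(9 - -5\right)}{18 + \left(9 - -5\right)} - - 4 \left(-13\right)^{2} = \frac{-127 - 6 \left(9 + 5\right)}{18 + \left(9 + 5\right)} - \left(-4\right) 169 = \frac{-127 - 84}{18 + 14} - -676 = \frac{-127 - 84}{32} + 676 = \frac{1}{32} \left(-211\right) + 676 = - \frac{211}{32} + 676 = \frac{21421}{32}$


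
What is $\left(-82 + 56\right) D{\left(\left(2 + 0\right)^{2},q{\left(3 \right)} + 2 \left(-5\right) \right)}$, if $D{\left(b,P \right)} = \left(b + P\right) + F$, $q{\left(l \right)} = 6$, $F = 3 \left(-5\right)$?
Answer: $390$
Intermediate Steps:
$F = -15$
$D{\left(b,P \right)} = -15 + P + b$ ($D{\left(b,P \right)} = \left(b + P\right) - 15 = \left(P + b\right) - 15 = -15 + P + b$)
$\left(-82 + 56\right) D{\left(\left(2 + 0\right)^{2},q{\left(3 \right)} + 2 \left(-5\right) \right)} = \left(-82 + 56\right) \left(-15 + \left(6 + 2 \left(-5\right)\right) + \left(2 + 0\right)^{2}\right) = - 26 \left(-15 + \left(6 - 10\right) + 2^{2}\right) = - 26 \left(-15 - 4 + 4\right) = \left(-26\right) \left(-15\right) = 390$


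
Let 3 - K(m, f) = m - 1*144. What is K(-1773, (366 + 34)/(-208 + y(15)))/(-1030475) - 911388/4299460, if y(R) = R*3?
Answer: -1894835025/8860972087 ≈ -0.21384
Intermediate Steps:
y(R) = 3*R
K(m, f) = 147 - m (K(m, f) = 3 - (m - 1*144) = 3 - (m - 144) = 3 - (-144 + m) = 3 + (144 - m) = 147 - m)
K(-1773, (366 + 34)/(-208 + y(15)))/(-1030475) - 911388/4299460 = (147 - 1*(-1773))/(-1030475) - 911388/4299460 = (147 + 1773)*(-1/1030475) - 911388*1/4299460 = 1920*(-1/1030475) - 227847/1074865 = -384/206095 - 227847/1074865 = -1894835025/8860972087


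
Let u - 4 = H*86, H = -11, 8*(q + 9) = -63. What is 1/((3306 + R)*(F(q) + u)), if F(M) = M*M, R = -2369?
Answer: -64/39413031 ≈ -1.6238e-6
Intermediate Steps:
q = -135/8 (q = -9 + (⅛)*(-63) = -9 - 63/8 = -135/8 ≈ -16.875)
F(M) = M²
u = -942 (u = 4 - 11*86 = 4 - 946 = -942)
1/((3306 + R)*(F(q) + u)) = 1/((3306 - 2369)*((-135/8)² - 942)) = 1/(937*(18225/64 - 942)) = 1/(937*(-42063/64)) = 1/(-39413031/64) = -64/39413031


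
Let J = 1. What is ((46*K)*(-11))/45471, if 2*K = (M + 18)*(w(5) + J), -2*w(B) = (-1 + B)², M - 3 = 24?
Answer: 1155/659 ≈ 1.7527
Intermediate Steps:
M = 27 (M = 3 + 24 = 27)
w(B) = -(-1 + B)²/2
K = -315/2 (K = ((27 + 18)*(-(-1 + 5)²/2 + 1))/2 = (45*(-½*4² + 1))/2 = (45*(-½*16 + 1))/2 = (45*(-8 + 1))/2 = (45*(-7))/2 = (½)*(-315) = -315/2 ≈ -157.50)
((46*K)*(-11))/45471 = ((46*(-315/2))*(-11))/45471 = -7245*(-11)*(1/45471) = 79695*(1/45471) = 1155/659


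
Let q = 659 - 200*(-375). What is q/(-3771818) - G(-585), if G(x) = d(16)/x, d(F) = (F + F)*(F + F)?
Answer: 3818081117/2206513530 ≈ 1.7304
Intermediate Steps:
d(F) = 4*F² (d(F) = (2*F)*(2*F) = 4*F²)
q = 75659 (q = 659 + 75000 = 75659)
G(x) = 1024/x (G(x) = (4*16²)/x = (4*256)/x = 1024/x)
q/(-3771818) - G(-585) = 75659/(-3771818) - 1024/(-585) = 75659*(-1/3771818) - 1024*(-1)/585 = -75659/3771818 - 1*(-1024/585) = -75659/3771818 + 1024/585 = 3818081117/2206513530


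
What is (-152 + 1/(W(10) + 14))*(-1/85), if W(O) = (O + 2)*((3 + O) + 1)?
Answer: 27663/15470 ≈ 1.7882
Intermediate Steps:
W(O) = (2 + O)*(4 + O)
(-152 + 1/(W(10) + 14))*(-1/85) = (-152 + 1/((8 + 10**2 + 6*10) + 14))*(-1/85) = (-152 + 1/((8 + 100 + 60) + 14))*(-1*1/85) = (-152 + 1/(168 + 14))*(-1/85) = (-152 + 1/182)*(-1/85) = -27663/182*(-1/85) = 27663/15470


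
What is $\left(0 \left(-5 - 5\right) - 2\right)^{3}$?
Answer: $-8$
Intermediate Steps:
$\left(0 \left(-5 - 5\right) - 2\right)^{3} = \left(0 \left(-10\right) - 2\right)^{3} = \left(0 - 2\right)^{3} = \left(-2\right)^{3} = -8$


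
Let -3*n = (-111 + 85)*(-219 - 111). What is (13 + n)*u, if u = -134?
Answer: 381498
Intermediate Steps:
n = -2860 (n = -(-111 + 85)*(-219 - 111)/3 = -(-26)*(-330)/3 = -⅓*8580 = -2860)
(13 + n)*u = (13 - 2860)*(-134) = -2847*(-134) = 381498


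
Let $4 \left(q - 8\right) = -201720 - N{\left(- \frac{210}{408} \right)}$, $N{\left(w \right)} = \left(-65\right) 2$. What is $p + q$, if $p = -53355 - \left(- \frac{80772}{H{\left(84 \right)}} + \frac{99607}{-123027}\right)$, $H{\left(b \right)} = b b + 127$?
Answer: $- \frac{183337334297299}{1767405882} \approx -1.0373 \cdot 10^{5}$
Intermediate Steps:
$H{\left(b \right)} = 127 + b^{2}$ ($H{\left(b \right)} = b^{2} + 127 = 127 + b^{2}$)
$N{\left(w \right)} = -130$
$p = - \frac{47139317803130}{883702941}$ ($p = -53355 - \left(- \frac{80772}{127 + 84^{2}} + \frac{99607}{-123027}\right) = -53355 - \left(- \frac{80772}{127 + 7056} + 99607 \left(- \frac{1}{123027}\right)\right) = -53355 - \left(- \frac{80772}{7183} - \frac{99607}{123027}\right) = -53355 - - \frac{10652613925}{883702941} = -53355 + \frac{10652613925}{883702941} = - \frac{47139317803130}{883702941} \approx -53343.0$)
$q = - \frac{100779}{2}$ ($q = 8 + \frac{-201720 - -130}{4} = 8 + \frac{-201720 + 130}{4} = 8 + \frac{1}{4} \left(-201590\right) = 8 - \frac{100795}{2} = - \frac{100779}{2} \approx -50390.0$)
$p + q = - \frac{47139317803130}{883702941} - \frac{100779}{2} = - \frac{183337334297299}{1767405882}$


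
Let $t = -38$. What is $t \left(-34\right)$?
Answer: $1292$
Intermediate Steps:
$t \left(-34\right) = \left(-38\right) \left(-34\right) = 1292$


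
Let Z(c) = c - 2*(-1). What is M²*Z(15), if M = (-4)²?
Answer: 4352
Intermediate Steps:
M = 16
Z(c) = 2 + c (Z(c) = c + 2 = 2 + c)
M²*Z(15) = 16²*(2 + 15) = 256*17 = 4352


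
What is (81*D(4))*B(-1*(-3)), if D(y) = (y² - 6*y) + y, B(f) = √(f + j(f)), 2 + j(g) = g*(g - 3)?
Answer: -324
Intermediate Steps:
j(g) = -2 + g*(-3 + g) (j(g) = -2 + g*(g - 3) = -2 + g*(-3 + g))
B(f) = √(-2 + f² - 2*f) (B(f) = √(f + (-2 + f² - 3*f)) = √(-2 + f² - 2*f))
D(y) = y² - 5*y
(81*D(4))*B(-1*(-3)) = (81*(4*(-5 + 4)))*√(-2 + (-1*(-3))² - (-2)*(-3)) = (81*(4*(-1)))*√(-2 + 3² - 2*3) = (81*(-4))*√(-2 + 9 - 6) = -324*√1 = -324*1 = -324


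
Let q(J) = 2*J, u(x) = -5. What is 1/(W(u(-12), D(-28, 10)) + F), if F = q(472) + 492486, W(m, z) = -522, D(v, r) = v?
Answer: 1/492908 ≈ 2.0288e-6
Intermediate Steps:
F = 493430 (F = 2*472 + 492486 = 944 + 492486 = 493430)
1/(W(u(-12), D(-28, 10)) + F) = 1/(-522 + 493430) = 1/492908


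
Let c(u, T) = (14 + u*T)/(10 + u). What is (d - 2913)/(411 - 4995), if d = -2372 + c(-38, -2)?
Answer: 74035/64176 ≈ 1.1536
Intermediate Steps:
c(u, T) = (14 + T*u)/(10 + u)
d = -33253/14 (d = -2372 + (14 - 2*(-38))/(10 - 38) = -2372 + (14 + 76)/(-28) = -2372 - 1/28*90 = -2372 - 45/14 = -33253/14 ≈ -2375.2)
(d - 2913)/(411 - 4995) = (-33253/14 - 2913)/(411 - 4995) = -74035/14/(-4584) = -74035/14*(-1/4584) = 74035/64176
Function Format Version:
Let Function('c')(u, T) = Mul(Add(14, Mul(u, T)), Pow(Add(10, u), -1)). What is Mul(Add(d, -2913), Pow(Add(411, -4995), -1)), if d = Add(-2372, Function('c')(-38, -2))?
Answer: Rational(74035, 64176) ≈ 1.1536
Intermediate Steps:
Function('c')(u, T) = Mul(Pow(Add(10, u), -1), Add(14, Mul(T, u))) (Function('c')(u, T) = Mul(Add(14, Mul(T, u)), Pow(Add(10, u), -1)) = Mul(Pow(Add(10, u), -1), Add(14, Mul(T, u))))
d = Rational(-33253, 14) (d = Add(-2372, Mul(Pow(Add(10, -38), -1), Add(14, Mul(-2, -38)))) = Add(-2372, Mul(Pow(-28, -1), Add(14, 76))) = Add(-2372, Mul(Rational(-1, 28), 90)) = Add(-2372, Rational(-45, 14)) = Rational(-33253, 14) ≈ -2375.2)
Mul(Add(d, -2913), Pow(Add(411, -4995), -1)) = Mul(Add(Rational(-33253, 14), -2913), Pow(Add(411, -4995), -1)) = Mul(Rational(-74035, 14), Pow(-4584, -1)) = Mul(Rational(-74035, 14), Rational(-1, 4584)) = Rational(74035, 64176)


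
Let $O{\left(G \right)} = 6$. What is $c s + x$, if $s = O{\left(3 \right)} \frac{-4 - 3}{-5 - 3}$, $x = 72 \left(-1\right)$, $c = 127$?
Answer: $\frac{2379}{4} \approx 594.75$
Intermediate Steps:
$x = -72$
$s = \frac{21}{4}$ ($s = 6 \frac{-4 - 3}{-5 - 3} = 6 \left(- \frac{7}{-8}\right) = 6 \left(\left(-7\right) \left(- \frac{1}{8}\right)\right) = 6 \cdot \frac{7}{8} = \frac{21}{4} \approx 5.25$)
$c s + x = 127 \cdot \frac{21}{4} - 72 = \frac{2667}{4} - 72 = \frac{2379}{4}$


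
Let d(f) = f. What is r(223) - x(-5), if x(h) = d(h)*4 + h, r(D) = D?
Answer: 248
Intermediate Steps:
x(h) = 5*h (x(h) = h*4 + h = 4*h + h = 5*h)
r(223) - x(-5) = 223 - 5*(-5) = 223 - 1*(-25) = 223 + 25 = 248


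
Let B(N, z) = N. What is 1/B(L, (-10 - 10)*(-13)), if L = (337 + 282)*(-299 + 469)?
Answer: 1/105230 ≈ 9.5030e-6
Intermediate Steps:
L = 105230 (L = 619*170 = 105230)
1/B(L, (-10 - 10)*(-13)) = 1/105230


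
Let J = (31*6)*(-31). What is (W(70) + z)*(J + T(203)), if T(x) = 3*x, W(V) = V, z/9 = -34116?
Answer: 1583064918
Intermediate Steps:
z = -307044 (z = 9*(-34116) = -307044)
J = -5766 (J = 186*(-31) = -5766)
(W(70) + z)*(J + T(203)) = (70 - 307044)*(-5766 + 3*203) = -306974*(-5766 + 609) = -306974*(-5157) = 1583064918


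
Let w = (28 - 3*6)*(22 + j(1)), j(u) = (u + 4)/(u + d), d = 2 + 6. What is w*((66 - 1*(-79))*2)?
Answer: 588700/9 ≈ 65411.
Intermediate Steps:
d = 8
j(u) = (4 + u)/(8 + u) (j(u) = (u + 4)/(u + 8) = (4 + u)/(8 + u))
w = 2030/9 (w = (28 - 3*6)*(22 + (4 + 1)/(8 + 1)) = (28 - 18)*(22 + 5/9) = 10*(22 + (⅑)*5) = 10*(22 + 5/9) = 10*(203/9) = 2030/9 ≈ 225.56)
w*((66 - 1*(-79))*2) = 2030*((66 - 1*(-79))*2)/9 = 2030*((66 + 79)*2)/9 = 2030*(145*2)/9 = (2030/9)*290 = 588700/9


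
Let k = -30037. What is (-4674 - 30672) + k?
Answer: -65383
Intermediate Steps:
(-4674 - 30672) + k = (-4674 - 30672) - 30037 = -35346 - 30037 = -65383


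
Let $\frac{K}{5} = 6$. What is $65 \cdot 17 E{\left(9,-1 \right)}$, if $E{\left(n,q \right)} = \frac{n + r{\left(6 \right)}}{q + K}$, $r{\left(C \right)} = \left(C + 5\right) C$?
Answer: $\frac{82875}{29} \approx 2857.8$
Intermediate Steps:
$r{\left(C \right)} = C \left(5 + C\right)$ ($r{\left(C \right)} = \left(5 + C\right) C = C \left(5 + C\right)$)
$K = 30$ ($K = 5 \cdot 6 = 30$)
$E{\left(n,q \right)} = \frac{66 + n}{30 + q}$ ($E{\left(n,q \right)} = \frac{n + 6 \left(5 + 6\right)}{q + 30} = \frac{n + 6 \cdot 11}{30 + q} = \frac{n + 66}{30 + q} = \frac{66 + n}{30 + q}$)
$65 \cdot 17 E{\left(9,-1 \right)} = 65 \cdot 17 \frac{66 + 9}{30 - 1} = 1105 \cdot \frac{1}{29} \cdot 75 = 1105 \cdot \frac{75}{29} = \frac{82875}{29}$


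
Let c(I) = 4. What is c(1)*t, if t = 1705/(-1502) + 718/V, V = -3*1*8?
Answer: -279839/2253 ≈ -124.21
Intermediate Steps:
V = -24 (V = -3*8 = -24)
t = -279839/9012 (t = 1705/(-1502) + 718/(-24) = 1705*(-1/1502) + 718*(-1/24) = -1705/1502 - 359/12 = -279839/9012 ≈ -31.052)
c(1)*t = 4*(-279839/9012) = -279839/2253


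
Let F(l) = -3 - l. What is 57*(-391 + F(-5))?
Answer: -22173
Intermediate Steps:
57*(-391 + F(-5)) = 57*(-391 + (-3 - 1*(-5))) = 57*(-391 + (-3 + 5)) = 57*(-391 + 2) = 57*(-389) = -22173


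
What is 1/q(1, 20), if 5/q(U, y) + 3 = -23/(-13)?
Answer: -16/65 ≈ -0.24615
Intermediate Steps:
q(U, y) = -65/16 (q(U, y) = 5/(-3 - 23/(-13)) = 5/(-3 - 23*(-1/13)) = 5/(-3 + 23/13) = 5/(-16/13) = 5*(-13/16) = -65/16)
1/q(1, 20) = 1/(-65/16) = -16/65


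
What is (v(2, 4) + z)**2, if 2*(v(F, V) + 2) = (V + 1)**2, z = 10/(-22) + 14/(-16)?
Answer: 651249/7744 ≈ 84.097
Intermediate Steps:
z = -117/88 (z = 10*(-1/22) + 14*(-1/16) = -5/11 - 7/8 = -117/88 ≈ -1.3295)
v(F, V) = -2 + (1 + V)**2/2 (v(F, V) = -2 + (V + 1)**2/2 = -2 + (1 + V)**2/2)
(v(2, 4) + z)**2 = ((-2 + (1 + 4)**2/2) - 117/88)**2 = ((-2 + (1/2)*5**2) - 117/88)**2 = ((-2 + (1/2)*25) - 117/88)**2 = ((-2 + 25/2) - 117/88)**2 = (21/2 - 117/88)**2 = (807/88)**2 = 651249/7744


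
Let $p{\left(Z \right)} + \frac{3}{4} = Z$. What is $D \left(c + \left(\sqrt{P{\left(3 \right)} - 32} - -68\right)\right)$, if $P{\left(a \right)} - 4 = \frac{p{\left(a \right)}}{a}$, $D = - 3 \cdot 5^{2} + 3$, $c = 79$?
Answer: $-10584 - 36 i \sqrt{109} \approx -10584.0 - 375.85 i$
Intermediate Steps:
$p{\left(Z \right)} = - \frac{3}{4} + Z$
$D = -72$ ($D = \left(-3\right) 25 + 3 = -75 + 3 = -72$)
$P{\left(a \right)} = 4 + \frac{- \frac{3}{4} + a}{a}$
$D \left(c + \left(\sqrt{P{\left(3 \right)} - 32} - -68\right)\right) = - 72 \left(79 + \left(\sqrt{\left(5 - \frac{3}{4 \cdot 3}\right) - 32} - -68\right)\right) = - 72 \left(79 + \left(\sqrt{\left(5 - \frac{1}{4}\right) - 32} + 68\right)\right) = - 72 \left(79 + \left(\sqrt{\frac{19}{4} - 32} + 68\right)\right) = - 72 \left(79 + \left(\sqrt{- \frac{109}{4}} + 68\right)\right) = - 72 \left(79 + \left(\frac{i \sqrt{109}}{2} + 68\right)\right) = - 72 \left(79 + \left(68 + \frac{i \sqrt{109}}{2}\right)\right) = - 72 \left(147 + \frac{i \sqrt{109}}{2}\right) = -10584 - 36 i \sqrt{109}$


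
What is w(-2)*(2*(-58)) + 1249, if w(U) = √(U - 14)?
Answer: 1249 - 464*I ≈ 1249.0 - 464.0*I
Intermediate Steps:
w(U) = √(-14 + U)
w(-2)*(2*(-58)) + 1249 = √(-14 - 2)*(2*(-58)) + 1249 = √(-16)*(-116) + 1249 = (4*I)*(-116) + 1249 = -464*I + 1249 = 1249 - 464*I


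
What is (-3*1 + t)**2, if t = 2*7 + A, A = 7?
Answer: 324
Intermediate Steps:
t = 21 (t = 2*7 + 7 = 14 + 7 = 21)
(-3*1 + t)**2 = (-3*1 + 21)**2 = (-3 + 21)**2 = 18**2 = 324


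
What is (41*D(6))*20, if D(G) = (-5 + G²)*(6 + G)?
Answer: 305040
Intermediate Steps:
(41*D(6))*20 = (41*(-30 + 6³ - 5*6 + 6*6²))*20 = (41*(-30 + 216 - 30 + 6*36))*20 = (41*(-30 + 216 - 30 + 216))*20 = (41*372)*20 = 15252*20 = 305040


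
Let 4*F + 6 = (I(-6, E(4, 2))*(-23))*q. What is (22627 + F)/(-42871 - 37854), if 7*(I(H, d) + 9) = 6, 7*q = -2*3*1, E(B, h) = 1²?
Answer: -1106683/3955525 ≈ -0.27978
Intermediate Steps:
E(B, h) = 1
q = -6/7 (q = (-2*3*1)/7 = (-6*1)/7 = (⅐)*(-6) = -6/7 ≈ -0.85714)
I(H, d) = -57/7 (I(H, d) = -9 + (⅐)*6 = -9 + 6/7 = -57/7)
F = -2040/49 (F = -3/2 + (-57/7*(-23)*(-6/7))/4 = -3/2 + ((1311/7)*(-6/7))/4 = -3/2 + (¼)*(-7866/49) = -3/2 - 3933/98 = -2040/49 ≈ -41.633)
(22627 + F)/(-42871 - 37854) = (22627 - 2040/49)/(-42871 - 37854) = (1106683/49)/(-80725) = (1106683/49)*(-1/80725) = -1106683/3955525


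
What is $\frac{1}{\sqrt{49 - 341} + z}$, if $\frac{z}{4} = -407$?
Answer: $- \frac{407}{662669} - \frac{i \sqrt{73}}{1325338} \approx -0.00061418 - 6.4467 \cdot 10^{-6} i$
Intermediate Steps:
$z = -1628$ ($z = 4 \left(-407\right) = -1628$)
$\frac{1}{\sqrt{49 - 341} + z} = \frac{1}{\sqrt{49 - 341} - 1628} = \frac{1}{\sqrt{-292} - 1628} = \frac{1}{2 i \sqrt{73} - 1628} = \frac{1}{-1628 + 2 i \sqrt{73}}$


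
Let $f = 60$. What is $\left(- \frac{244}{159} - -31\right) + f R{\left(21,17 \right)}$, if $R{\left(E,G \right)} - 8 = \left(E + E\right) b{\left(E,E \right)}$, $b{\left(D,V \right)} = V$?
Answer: $\frac{8495285}{159} \approx 53429.0$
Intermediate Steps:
$R{\left(E,G \right)} = 8 + 2 E^{2}$ ($R{\left(E,G \right)} = 8 + \left(E + E\right) E = 8 + 2 E E = 8 + 2 E^{2}$)
$\left(- \frac{244}{159} - -31\right) + f R{\left(21,17 \right)} = \left(- \frac{244}{159} - -31\right) + 60 \left(8 + 2 \cdot 21^{2}\right) = \left(\left(-244\right) \frac{1}{159} + 31\right) + 60 \left(8 + 2 \cdot 441\right) = \left(- \frac{244}{159} + 31\right) + 60 \left(8 + 882\right) = \frac{4685}{159} + 60 \cdot 890 = \frac{4685}{159} + 53400 = \frac{8495285}{159}$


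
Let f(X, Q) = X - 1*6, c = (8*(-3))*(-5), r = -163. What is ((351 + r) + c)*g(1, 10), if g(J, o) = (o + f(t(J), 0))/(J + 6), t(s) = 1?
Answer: 220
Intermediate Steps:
c = 120 (c = -24*(-5) = 120)
f(X, Q) = -6 + X (f(X, Q) = X - 6 = -6 + X)
g(J, o) = (-5 + o)/(6 + J) (g(J, o) = (o + (-6 + 1))/(J + 6) = (o - 5)/(6 + J) = (-5 + o)/(6 + J))
((351 + r) + c)*g(1, 10) = ((351 - 163) + 120)*((-5 + 10)/(6 + 1)) = (188 + 120)*(5/7) = 308*((⅐)*5) = 308*(5/7) = 220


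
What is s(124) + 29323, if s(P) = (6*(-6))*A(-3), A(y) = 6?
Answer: 29107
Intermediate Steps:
s(P) = -216 (s(P) = (6*(-6))*6 = -36*6 = -216)
s(124) + 29323 = -216 + 29323 = 29107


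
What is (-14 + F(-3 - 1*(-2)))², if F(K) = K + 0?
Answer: 225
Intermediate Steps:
F(K) = K
(-14 + F(-3 - 1*(-2)))² = (-14 + (-3 - 1*(-2)))² = (-14 + (-3 + 2))² = (-14 - 1)² = (-15)² = 225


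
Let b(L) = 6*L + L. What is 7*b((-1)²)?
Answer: 49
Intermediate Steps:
b(L) = 7*L
7*b((-1)²) = 7*(7*(-1)²) = 7*(7*1) = 7*7 = 49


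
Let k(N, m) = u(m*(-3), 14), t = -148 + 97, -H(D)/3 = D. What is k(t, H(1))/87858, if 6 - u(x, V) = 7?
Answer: -1/87858 ≈ -1.1382e-5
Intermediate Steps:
H(D) = -3*D
t = -51
u(x, V) = -1 (u(x, V) = 6 - 1*7 = 6 - 7 = -1)
k(N, m) = -1
k(t, H(1))/87858 = -1/87858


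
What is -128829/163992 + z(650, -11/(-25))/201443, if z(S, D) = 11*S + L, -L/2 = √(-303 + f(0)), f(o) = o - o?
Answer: -750883559/1001061832 - 2*I*√303/201443 ≈ -0.75009 - 0.00017282*I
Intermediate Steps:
f(o) = 0
L = -2*I*√303 (L = -2*√(-303 + 0) = -2*I*√303 ≈ -34.814*I)
z(S, D) = 11*S - 2*I*√303
-128829/163992 + z(650, -11/(-25))/201443 = -128829/163992 + (11*650 - 2*I*√303)/201443 = -128829*1/163992 + (7150 - 2*I*√303)*(1/201443) = -42943/54664 + (650/18313 - 2*I*√303/201443) = -750883559/1001061832 - 2*I*√303/201443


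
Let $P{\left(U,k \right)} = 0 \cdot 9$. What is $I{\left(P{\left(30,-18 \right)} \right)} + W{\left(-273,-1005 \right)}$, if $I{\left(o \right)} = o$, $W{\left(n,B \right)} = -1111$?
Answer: $-1111$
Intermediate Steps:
$P{\left(U,k \right)} = 0$
$I{\left(P{\left(30,-18 \right)} \right)} + W{\left(-273,-1005 \right)} = 0 - 1111 = -1111$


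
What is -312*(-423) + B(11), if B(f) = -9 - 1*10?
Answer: 131957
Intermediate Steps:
B(f) = -19 (B(f) = -9 - 10 = -19)
-312*(-423) + B(11) = -312*(-423) - 19 = 131976 - 19 = 131957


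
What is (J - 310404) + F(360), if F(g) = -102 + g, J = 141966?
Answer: -168180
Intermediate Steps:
(J - 310404) + F(360) = (141966 - 310404) + (-102 + 360) = -168438 + 258 = -168180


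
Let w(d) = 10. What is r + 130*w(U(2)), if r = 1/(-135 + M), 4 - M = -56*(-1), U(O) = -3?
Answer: 243099/187 ≈ 1300.0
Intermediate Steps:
M = -52 (M = 4 - (-56)*(-1) = 4 - 1*56 = 4 - 56 = -52)
r = -1/187 (r = 1/(-135 - 52) = 1/(-187) = -1/187 ≈ -0.0053476)
r + 130*w(U(2)) = -1/187 + 130*10 = -1/187 + 1300 = 243099/187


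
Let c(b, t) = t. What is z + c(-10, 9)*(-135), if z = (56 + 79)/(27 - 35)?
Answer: -9855/8 ≈ -1231.9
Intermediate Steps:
z = -135/8 (z = 135/(-8) = 135*(-⅛) = -135/8 ≈ -16.875)
z + c(-10, 9)*(-135) = -135/8 + 9*(-135) = -135/8 - 1215 = -9855/8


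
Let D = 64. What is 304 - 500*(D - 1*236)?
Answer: 86304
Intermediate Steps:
304 - 500*(D - 1*236) = 304 - 500*(64 - 1*236) = 304 - 500*(64 - 236) = 304 - 500*(-172) = 304 + 86000 = 86304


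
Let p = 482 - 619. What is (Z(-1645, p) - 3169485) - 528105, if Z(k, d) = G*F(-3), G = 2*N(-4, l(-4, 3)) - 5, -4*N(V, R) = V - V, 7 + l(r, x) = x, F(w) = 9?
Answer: -3697635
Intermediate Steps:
l(r, x) = -7 + x
p = -137
N(V, R) = 0 (N(V, R) = -(V - V)/4 = -¼*0 = 0)
G = -5 (G = 2*0 - 5 = 0 - 5 = -5)
Z(k, d) = -45 (Z(k, d) = -5*9 = -45)
(Z(-1645, p) - 3169485) - 528105 = (-45 - 3169485) - 528105 = -3169530 - 528105 = -3697635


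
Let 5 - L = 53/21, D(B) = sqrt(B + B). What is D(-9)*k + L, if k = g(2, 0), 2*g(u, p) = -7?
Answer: 52/21 - 21*I*sqrt(2)/2 ≈ 2.4762 - 14.849*I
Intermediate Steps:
g(u, p) = -7/2 (g(u, p) = (1/2)*(-7) = -7/2)
k = -7/2 ≈ -3.5000
D(B) = sqrt(2)*sqrt(B) (D(B) = sqrt(2*B) = sqrt(2)*sqrt(B))
L = 52/21 (L = 5 - 53/21 = 52/21 ≈ 2.4762)
D(-9)*k + L = (sqrt(2)*sqrt(-9))*(-7/2) + 52/21 = (sqrt(2)*(3*I))*(-7/2) + 52/21 = (3*I*sqrt(2))*(-7/2) + 52/21 = -21*I*sqrt(2)/2 + 52/21 = 52/21 - 21*I*sqrt(2)/2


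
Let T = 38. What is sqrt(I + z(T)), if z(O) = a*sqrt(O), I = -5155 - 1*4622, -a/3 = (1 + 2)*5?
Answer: sqrt(-9777 - 45*sqrt(38)) ≈ 100.27*I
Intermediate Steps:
a = -45 (a = -3*(1 + 2)*5 = -9*5 = -3*15 = -45)
I = -9777 (I = -5155 - 4622 = -9777)
z(O) = -45*sqrt(O)
sqrt(I + z(T)) = sqrt(-9777 - 45*sqrt(38))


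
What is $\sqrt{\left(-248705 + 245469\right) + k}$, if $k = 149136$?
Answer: $10 \sqrt{1459} \approx 381.97$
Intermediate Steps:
$\sqrt{\left(-248705 + 245469\right) + k} = \sqrt{\left(-248705 + 245469\right) + 149136} = \sqrt{-3236 + 149136} = \sqrt{145900} = 10 \sqrt{1459}$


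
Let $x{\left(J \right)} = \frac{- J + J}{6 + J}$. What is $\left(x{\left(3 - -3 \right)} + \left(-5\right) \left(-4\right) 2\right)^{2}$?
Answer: $1600$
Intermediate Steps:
$x{\left(J \right)} = 0$ ($x{\left(J \right)} = \frac{0}{6 + J} = 0$)
$\left(x{\left(3 - -3 \right)} + \left(-5\right) \left(-4\right) 2\right)^{2} = \left(0 + \left(-5\right) \left(-4\right) 2\right)^{2} = \left(0 + 20 \cdot 2\right)^{2} = \left(0 + 40\right)^{2} = 40^{2} = 1600$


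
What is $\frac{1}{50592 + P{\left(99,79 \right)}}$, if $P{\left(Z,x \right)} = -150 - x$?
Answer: $\frac{1}{50363} \approx 1.9856 \cdot 10^{-5}$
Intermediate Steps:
$\frac{1}{50592 + P{\left(99,79 \right)}} = \frac{1}{50592 - 229} = \frac{1}{50363}$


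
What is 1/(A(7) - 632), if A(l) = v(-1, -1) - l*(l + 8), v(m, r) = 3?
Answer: -1/734 ≈ -0.0013624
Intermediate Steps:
A(l) = 3 - l*(8 + l) (A(l) = 3 - l*(l + 8) = 3 - l*(8 + l))
1/(A(7) - 632) = 1/((3 - 1*7² - 8*7) - 632) = 1/((3 - 1*49 - 56) - 632) = 1/((3 - 49 - 56) - 632) = 1/(-102 - 632) = 1/(-734) = -1/734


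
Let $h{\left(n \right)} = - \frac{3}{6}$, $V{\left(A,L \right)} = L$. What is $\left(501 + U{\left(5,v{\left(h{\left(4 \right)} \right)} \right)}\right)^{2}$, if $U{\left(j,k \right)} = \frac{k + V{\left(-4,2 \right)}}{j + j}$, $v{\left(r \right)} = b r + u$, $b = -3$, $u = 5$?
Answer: $\frac{100741369}{400} \approx 2.5185 \cdot 10^{5}$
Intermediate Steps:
$h{\left(n \right)} = - \frac{1}{2}$ ($h{\left(n \right)} = \left(-3\right) \frac{1}{6} = - \frac{1}{2}$)
$v{\left(r \right)} = 5 - 3 r$ ($v{\left(r \right)} = - 3 r + 5 = 5 - 3 r$)
$U{\left(j,k \right)} = \frac{2 + k}{2 j}$ ($U{\left(j,k \right)} = \frac{k + 2}{j + j} = \frac{2 + k}{2 j}$)
$\left(501 + U{\left(5,v{\left(h{\left(4 \right)} \right)} \right)}\right)^{2} = \left(501 + \frac{2 + \left(5 - - \frac{3}{2}\right)}{2 \cdot 5}\right)^{2} = \left(501 + \frac{1}{2} \cdot \frac{1}{5} \left(2 + \left(5 + \frac{3}{2}\right)\right)\right)^{2} = \left(501 + \frac{1}{2} \cdot \frac{1}{5} \left(2 + \frac{13}{2}\right)\right)^{2} = \left(501 + \frac{1}{2} \cdot \frac{1}{5} \cdot \frac{17}{2}\right)^{2} = \left(501 + \frac{17}{20}\right)^{2} = \left(\frac{10037}{20}\right)^{2} = \frac{100741369}{400}$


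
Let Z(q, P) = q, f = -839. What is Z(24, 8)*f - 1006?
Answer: -21142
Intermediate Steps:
Z(24, 8)*f - 1006 = 24*(-839) - 1006 = -20136 - 1006 = -21142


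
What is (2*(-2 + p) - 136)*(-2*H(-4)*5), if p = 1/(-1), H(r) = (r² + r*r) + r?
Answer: 39760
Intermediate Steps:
H(r) = r + 2*r² (H(r) = (r² + r²) + r = 2*r² + r = r + 2*r²)
p = -1
(2*(-2 + p) - 136)*(-2*H(-4)*5) = (2*(-2 - 1) - 136)*(-(-8)*(1 + 2*(-4))*5) = (2*(-3) - 136)*(-(-8)*(1 - 8)*5) = (-6 - 136)*(-(-8)*(-7)*5) = -142*(-2*28)*5 = -(-7952)*5 = -142*(-280) = 39760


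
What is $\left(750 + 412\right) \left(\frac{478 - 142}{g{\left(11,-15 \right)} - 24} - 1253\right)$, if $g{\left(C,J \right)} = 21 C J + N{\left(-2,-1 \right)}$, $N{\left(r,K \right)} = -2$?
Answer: $- \frac{5083237558}{3491} \approx -1.4561 \cdot 10^{6}$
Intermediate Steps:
$g{\left(C,J \right)} = -2 + 21 C J$ ($g{\left(C,J \right)} = 21 C J - 2 = -2 + 21 C J$)
$\left(750 + 412\right) \left(\frac{478 - 142}{g{\left(11,-15 \right)} - 24} - 1253\right) = \left(750 + 412\right) \left(\frac{478 - 142}{\left(-2 + 21 \cdot 11 \left(-15\right)\right) - 24} - 1253\right) = 1162 \left(\frac{336}{\left(-2 - 3465\right) - 24} - 1253\right) = 1162 \left(\frac{336}{-3467 - 24} - 1253\right) = 1162 \left(\frac{336}{-3491} - 1253\right) = 1162 \left(336 \left(- \frac{1}{3491}\right) - 1253\right) = 1162 \left(- \frac{336}{3491} - 1253\right) = 1162 \left(- \frac{4374559}{3491}\right) = - \frac{5083237558}{3491}$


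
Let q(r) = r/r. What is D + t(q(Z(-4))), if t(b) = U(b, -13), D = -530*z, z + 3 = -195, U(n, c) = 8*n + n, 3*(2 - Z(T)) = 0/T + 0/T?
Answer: 104949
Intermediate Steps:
Z(T) = 2 (Z(T) = 2 - (0/T + 0/T)/3 = 2 - (0 + 0)/3 = 2 - ⅓*0 = 2 + 0 = 2)
U(n, c) = 9*n
q(r) = 1
z = -198 (z = -3 - 195 = -198)
D = 104940 (D = -530*(-198) = 104940)
t(b) = 9*b
D + t(q(Z(-4))) = 104940 + 9*1 = 104940 + 9 = 104949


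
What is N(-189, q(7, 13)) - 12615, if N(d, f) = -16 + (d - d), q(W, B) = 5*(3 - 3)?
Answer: -12631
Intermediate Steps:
q(W, B) = 0 (q(W, B) = 5*0 = 0)
N(d, f) = -16 (N(d, f) = -16 + 0 = -16)
N(-189, q(7, 13)) - 12615 = -16 - 12615 = -12631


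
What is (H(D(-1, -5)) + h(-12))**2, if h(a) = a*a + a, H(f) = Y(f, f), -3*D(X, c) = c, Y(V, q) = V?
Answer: 160801/9 ≈ 17867.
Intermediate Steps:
D(X, c) = -c/3
H(f) = f
h(a) = a + a**2 (h(a) = a**2 + a = a + a**2)
(H(D(-1, -5)) + h(-12))**2 = (-1/3*(-5) - 12*(1 - 12))**2 = (5/3 - 12*(-11))**2 = (5/3 + 132)**2 = (401/3)**2 = 160801/9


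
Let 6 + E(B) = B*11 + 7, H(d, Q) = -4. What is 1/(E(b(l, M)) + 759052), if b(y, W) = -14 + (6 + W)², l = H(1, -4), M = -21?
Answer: 1/761374 ≈ 1.3134e-6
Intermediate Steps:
l = -4
E(B) = 1 + 11*B (E(B) = -6 + (B*11 + 7) = -6 + (11*B + 7) = -6 + (7 + 11*B) = 1 + 11*B)
1/(E(b(l, M)) + 759052) = 1/((1 + 11*(-14 + (6 - 21)²)) + 759052) = 1/((1 + 11*(-14 + (-15)²)) + 759052) = 1/((1 + 11*(-14 + 225)) + 759052) = 1/((1 + 11*211) + 759052) = 1/((1 + 2321) + 759052) = 1/(2322 + 759052) = 1/761374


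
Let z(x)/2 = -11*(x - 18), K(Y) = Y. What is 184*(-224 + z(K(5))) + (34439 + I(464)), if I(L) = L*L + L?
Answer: 261607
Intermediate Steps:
z(x) = 396 - 22*x (z(x) = 2*(-11*(x - 18)) = 2*(-11*(-18 + x)) = 2*(198 - 11*x) = 396 - 22*x)
I(L) = L + L**2 (I(L) = L**2 + L = L + L**2)
184*(-224 + z(K(5))) + (34439 + I(464)) = 184*(-224 + (396 - 22*5)) + (34439 + 464*(1 + 464)) = 184*(-224 + (396 - 110)) + (34439 + 464*465) = 184*(-224 + 286) + (34439 + 215760) = 184*62 + 250199 = 11408 + 250199 = 261607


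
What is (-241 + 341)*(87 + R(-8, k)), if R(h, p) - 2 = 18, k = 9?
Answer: 10700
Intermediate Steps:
R(h, p) = 20 (R(h, p) = 2 + 18 = 20)
(-241 + 341)*(87 + R(-8, k)) = (-241 + 341)*(87 + 20) = 100*107 = 10700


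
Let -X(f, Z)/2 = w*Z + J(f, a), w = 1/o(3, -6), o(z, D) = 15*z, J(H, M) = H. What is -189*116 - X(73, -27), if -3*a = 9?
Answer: -108896/5 ≈ -21779.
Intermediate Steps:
a = -3 (a = -⅓*9 = -3)
w = 1/45 (w = 1/(15*3) = 1/45 ≈ 0.022222)
X(f, Z) = -2*f - 2*Z/45 (X(f, Z) = -2*(Z/45 + f) = -2*(f + Z/45) = -2*f - 2*Z/45)
-189*116 - X(73, -27) = -189*116 - (-2*73 - 2/45*(-27)) = -21924 - (-146 + 6/5) = -21924 - 1*(-724/5) = -21924 + 724/5 = -108896/5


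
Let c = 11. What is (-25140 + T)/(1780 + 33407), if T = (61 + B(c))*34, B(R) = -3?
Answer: -23168/35187 ≈ -0.65843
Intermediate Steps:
T = 1972 (T = (61 - 3)*34 = 58*34 = 1972)
(-25140 + T)/(1780 + 33407) = (-25140 + 1972)/(1780 + 33407) = -23168/35187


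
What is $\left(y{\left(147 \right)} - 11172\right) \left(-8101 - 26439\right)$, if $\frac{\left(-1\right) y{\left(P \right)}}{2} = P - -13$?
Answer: $396933680$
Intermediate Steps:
$y{\left(P \right)} = -26 - 2 P$ ($y{\left(P \right)} = - 2 \left(P - -13\right) = - 2 \left(P + 13\right) = - 2 \left(13 + P\right) = -26 - 2 P$)
$\left(y{\left(147 \right)} - 11172\right) \left(-8101 - 26439\right) = \left(\left(-26 - 294\right) - 11172\right) \left(-8101 - 26439\right) = \left(\left(-26 - 294\right) - 11172\right) \left(-34540\right) = \left(-320 - 11172\right) \left(-34540\right) = \left(-11492\right) \left(-34540\right) = 396933680$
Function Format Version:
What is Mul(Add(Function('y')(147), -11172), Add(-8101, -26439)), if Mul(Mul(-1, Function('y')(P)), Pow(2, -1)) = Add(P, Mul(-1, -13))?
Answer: 396933680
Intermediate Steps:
Function('y')(P) = Add(-26, Mul(-2, P)) (Function('y')(P) = Mul(-2, Add(P, Mul(-1, -13))) = Mul(-2, Add(P, 13)) = Mul(-2, Add(13, P)) = Add(-26, Mul(-2, P)))
Mul(Add(Function('y')(147), -11172), Add(-8101, -26439)) = Mul(Add(Add(-26, Mul(-2, 147)), -11172), Add(-8101, -26439)) = Mul(Add(Add(-26, -294), -11172), -34540) = Mul(Add(-320, -11172), -34540) = Mul(-11492, -34540) = 396933680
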